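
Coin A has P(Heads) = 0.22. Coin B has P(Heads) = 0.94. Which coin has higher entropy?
A

For binary distributions, entropy is maximized at p=0.5 and decreases as p moves toward 0 or 1.

H(A) = H(0.22) = 0.7602 bits
H(B) = H(0.94) = 0.3274 bits

Distribution A (p=0.22) is closer to uniform (p=0.5), so it has higher entropy.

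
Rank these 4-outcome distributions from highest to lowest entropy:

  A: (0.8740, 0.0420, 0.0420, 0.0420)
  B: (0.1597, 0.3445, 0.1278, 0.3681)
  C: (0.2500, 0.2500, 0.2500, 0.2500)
C > B > A

Key insight: Entropy is maximized by uniform distributions and minimized by concentrated distributions.

- Uniform distributions have maximum entropy log₂(4) = 2.0000 bits
- The more "peaked" or concentrated a distribution, the lower its entropy

Entropies:
  H(A) = 0.7461 bits
  H(B) = 1.8622 bits
  H(C) = 2.0000 bits

Ranking: C > B > A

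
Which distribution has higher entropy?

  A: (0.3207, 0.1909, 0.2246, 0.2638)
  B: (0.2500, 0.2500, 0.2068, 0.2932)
B

Both distributions are close to uniform, making this a harder comparison.

H(A) = 1.9733 bits
H(B) = 1.9892 bits

The distribution closer to uniform has higher entropy.
Answer: B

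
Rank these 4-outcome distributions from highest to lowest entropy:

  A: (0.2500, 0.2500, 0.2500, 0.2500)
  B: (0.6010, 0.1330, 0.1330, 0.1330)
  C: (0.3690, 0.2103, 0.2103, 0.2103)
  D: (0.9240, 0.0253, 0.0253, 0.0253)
A > C > B > D

Key insight: Entropy is maximized by uniform distributions and minimized by concentrated distributions.

Entropies:
  H(A) = 2.0000 bits
  H(B) = 1.6028 bits
  H(C) = 1.9500 bits
  H(D) = 0.5084 bits

Ranking: A > C > B > D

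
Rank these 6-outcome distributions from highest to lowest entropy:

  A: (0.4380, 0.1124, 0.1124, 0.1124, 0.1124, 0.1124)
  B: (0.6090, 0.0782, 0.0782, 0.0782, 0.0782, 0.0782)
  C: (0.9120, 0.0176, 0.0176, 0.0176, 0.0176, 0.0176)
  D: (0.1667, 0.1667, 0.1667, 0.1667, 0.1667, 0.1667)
D > A > B > C

Key insight: Entropy is maximized by uniform distributions and minimized by concentrated distributions.

Entropies:
  H(A) = 2.2938 bits
  H(B) = 1.8733 bits
  H(C) = 0.6341 bits
  H(D) = 2.5850 bits

Ranking: D > A > B > C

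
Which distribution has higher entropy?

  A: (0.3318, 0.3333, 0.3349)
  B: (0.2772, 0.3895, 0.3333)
A

Both distributions are close to uniform, making this a harder comparison.

H(A) = 1.5850 bits
H(B) = 1.5713 bits

The distribution closer to uniform has higher entropy.
Answer: A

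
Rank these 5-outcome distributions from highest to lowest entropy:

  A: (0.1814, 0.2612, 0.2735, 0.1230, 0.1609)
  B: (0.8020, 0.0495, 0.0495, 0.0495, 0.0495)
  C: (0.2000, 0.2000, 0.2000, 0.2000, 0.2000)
C > A > B

Key insight: Entropy is maximized by uniform distributions and minimized by concentrated distributions.

- Uniform distributions have maximum entropy log₂(5) = 2.3219 bits
- The more "peaked" or concentrated a distribution, the lower its entropy

Entropies:
  H(A) = 2.2601 bits
  H(B) = 1.1139 bits
  H(C) = 2.3219 bits

Ranking: C > A > B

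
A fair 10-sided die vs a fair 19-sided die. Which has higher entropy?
19-sided die

Both are uniform distributions; for uniform over n outcomes, H = log₂(n). H(10-sided) = log₂(10) = 3.322 bits and H(19-sided) = log₂(19) = 4.248 bits. More outcomes in a uniform distribution means higher entropy.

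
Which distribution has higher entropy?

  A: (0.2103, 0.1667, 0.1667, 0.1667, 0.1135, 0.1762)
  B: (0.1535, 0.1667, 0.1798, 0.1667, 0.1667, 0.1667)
B

Both distributions are close to uniform, making this a harder comparison.

H(A) = 2.5632 bits
H(B) = 2.5835 bits

The distribution closer to uniform has higher entropy.
Answer: B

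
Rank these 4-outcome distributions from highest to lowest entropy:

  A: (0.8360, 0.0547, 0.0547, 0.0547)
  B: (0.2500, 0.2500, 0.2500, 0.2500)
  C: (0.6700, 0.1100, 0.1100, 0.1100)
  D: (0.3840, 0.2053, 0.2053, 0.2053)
B > D > C > A

Key insight: Entropy is maximized by uniform distributions and minimized by concentrated distributions.

Entropies:
  H(A) = 0.9037 bits
  H(B) = 2.0000 bits
  H(C) = 1.4380 bits
  H(D) = 1.9372 bits

Ranking: B > D > C > A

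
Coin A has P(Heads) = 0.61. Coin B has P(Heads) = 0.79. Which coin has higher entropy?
A

For binary distributions, entropy is maximized at p=0.5 and decreases as p moves toward 0 or 1.

H(A) = H(0.61) = 0.9648 bits
H(B) = H(0.79) = 0.7415 bits

Distribution A (p=0.61) is closer to uniform (p=0.5), so it has higher entropy.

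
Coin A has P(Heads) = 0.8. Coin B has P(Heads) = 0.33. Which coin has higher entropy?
B

For binary distributions, entropy is maximized at p=0.5 and decreases as p moves toward 0 or 1.

H(A) = H(0.8) = 0.7219 bits
H(B) = H(0.33) = 0.9149 bits

Distribution B (p=0.33) is closer to uniform (p=0.5), so it has higher entropy.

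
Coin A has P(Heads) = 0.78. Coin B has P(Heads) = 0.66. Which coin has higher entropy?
B

For binary distributions, entropy is maximized at p=0.5 and decreases as p moves toward 0 or 1.

H(A) = H(0.78) = 0.7602 bits
H(B) = H(0.66) = 0.9248 bits

Distribution B (p=0.66) is closer to uniform (p=0.5), so it has higher entropy.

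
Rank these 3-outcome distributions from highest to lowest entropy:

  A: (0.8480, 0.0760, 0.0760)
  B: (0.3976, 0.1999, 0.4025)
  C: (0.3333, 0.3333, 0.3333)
C > B > A

Key insight: Entropy is maximized by uniform distributions and minimized by concentrated distributions.

- Uniform distributions have maximum entropy log₂(3) = 1.5850 bits
- The more "peaked" or concentrated a distribution, the lower its entropy

Entropies:
  H(A) = 0.7668 bits
  H(B) = 1.5218 bits
  H(C) = 1.5850 bits

Ranking: C > B > A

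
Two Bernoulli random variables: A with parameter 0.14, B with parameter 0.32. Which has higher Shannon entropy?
B

For binary distributions, entropy is maximized at p=0.5 and decreases as p moves toward 0 or 1.

H(A) = H(0.14) = 0.5842 bits
H(B) = H(0.32) = 0.9044 bits

Distribution B (p=0.32) is closer to uniform (p=0.5), so it has higher entropy.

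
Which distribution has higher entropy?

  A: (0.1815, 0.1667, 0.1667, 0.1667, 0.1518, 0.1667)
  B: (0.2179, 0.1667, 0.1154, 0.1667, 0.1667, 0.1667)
A

Both distributions are close to uniform, making this a harder comparison.

H(A) = 2.5830 bits
H(B) = 2.5619 bits

The distribution closer to uniform has higher entropy.
Answer: A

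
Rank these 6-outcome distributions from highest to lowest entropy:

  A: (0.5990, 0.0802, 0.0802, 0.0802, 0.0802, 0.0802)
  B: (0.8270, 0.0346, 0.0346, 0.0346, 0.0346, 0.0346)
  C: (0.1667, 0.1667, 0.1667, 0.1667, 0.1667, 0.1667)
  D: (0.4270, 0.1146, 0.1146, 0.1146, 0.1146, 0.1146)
C > D > A > B

Key insight: Entropy is maximized by uniform distributions and minimized by concentrated distributions.

Entropies:
  H(A) = 1.9026 bits
  H(B) = 1.0662 bits
  H(C) = 2.5850 bits
  H(D) = 2.3150 bits

Ranking: C > D > A > B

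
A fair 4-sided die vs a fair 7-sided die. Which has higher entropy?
7-sided die

Both are uniform distributions; for uniform over n outcomes, H = log₂(n). H(4-sided) = log₂(4) = 2.000 bits and H(7-sided) = log₂(7) = 2.807 bits. More outcomes in a uniform distribution means higher entropy.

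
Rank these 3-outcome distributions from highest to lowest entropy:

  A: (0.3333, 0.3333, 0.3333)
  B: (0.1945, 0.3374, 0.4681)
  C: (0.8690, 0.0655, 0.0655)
A > B > C

Key insight: Entropy is maximized by uniform distributions and minimized by concentrated distributions.

- Uniform distributions have maximum entropy log₂(3) = 1.5850 bits
- The more "peaked" or concentrated a distribution, the lower its entropy

Entropies:
  H(A) = 1.5850 bits
  H(B) = 1.5009 bits
  H(C) = 0.6912 bits

Ranking: A > B > C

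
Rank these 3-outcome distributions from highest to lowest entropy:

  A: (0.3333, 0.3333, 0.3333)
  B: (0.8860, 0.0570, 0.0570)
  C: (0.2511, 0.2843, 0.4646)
A > C > B

Key insight: Entropy is maximized by uniform distributions and minimized by concentrated distributions.

- Uniform distributions have maximum entropy log₂(3) = 1.5850 bits
- The more "peaked" or concentrated a distribution, the lower its entropy

Entropies:
  H(A) = 1.5850 bits
  H(B) = 0.6259 bits
  H(C) = 1.5303 bits

Ranking: A > C > B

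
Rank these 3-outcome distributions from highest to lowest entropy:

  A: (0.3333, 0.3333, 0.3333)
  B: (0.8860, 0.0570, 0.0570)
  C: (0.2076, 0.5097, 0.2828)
A > C > B

Key insight: Entropy is maximized by uniform distributions and minimized by concentrated distributions.

- Uniform distributions have maximum entropy log₂(3) = 1.5850 bits
- The more "peaked" or concentrated a distribution, the lower its entropy

Entropies:
  H(A) = 1.5850 bits
  H(B) = 0.6259 bits
  H(C) = 1.4817 bits

Ranking: A > C > B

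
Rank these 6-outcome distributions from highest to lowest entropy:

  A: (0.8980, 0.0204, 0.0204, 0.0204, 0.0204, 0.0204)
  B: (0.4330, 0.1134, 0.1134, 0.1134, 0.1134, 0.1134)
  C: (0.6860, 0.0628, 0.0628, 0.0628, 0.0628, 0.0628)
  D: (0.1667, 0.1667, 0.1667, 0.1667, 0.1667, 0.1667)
D > B > C > A

Key insight: Entropy is maximized by uniform distributions and minimized by concentrated distributions.

Entropies:
  H(A) = 0.7121 bits
  H(B) = 2.3035 bits
  H(C) = 1.6268 bits
  H(D) = 2.5850 bits

Ranking: D > B > C > A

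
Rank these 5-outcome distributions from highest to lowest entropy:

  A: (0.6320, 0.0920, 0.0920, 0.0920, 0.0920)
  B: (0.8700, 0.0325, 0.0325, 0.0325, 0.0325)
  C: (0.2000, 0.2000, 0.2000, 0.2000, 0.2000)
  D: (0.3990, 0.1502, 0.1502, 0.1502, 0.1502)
C > D > A > B

Key insight: Entropy is maximized by uniform distributions and minimized by concentrated distributions.

Entropies:
  H(A) = 1.6851 bits
  H(B) = 0.8174 bits
  H(C) = 2.3219 bits
  H(D) = 2.1724 bits

Ranking: C > D > A > B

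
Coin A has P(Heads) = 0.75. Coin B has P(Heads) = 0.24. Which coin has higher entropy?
A

For binary distributions, entropy is maximized at p=0.5 and decreases as p moves toward 0 or 1.

H(A) = H(0.75) = 0.8113 bits
H(B) = H(0.24) = 0.7950 bits

Distribution A (p=0.75) is closer to uniform (p=0.5), so it has higher entropy.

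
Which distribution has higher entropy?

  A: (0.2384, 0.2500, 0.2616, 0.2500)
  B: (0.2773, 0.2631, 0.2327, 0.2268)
A

Both distributions are close to uniform, making this a harder comparison.

H(A) = 1.9992 bits
H(B) = 1.9950 bits

The distribution closer to uniform has higher entropy.
Answer: A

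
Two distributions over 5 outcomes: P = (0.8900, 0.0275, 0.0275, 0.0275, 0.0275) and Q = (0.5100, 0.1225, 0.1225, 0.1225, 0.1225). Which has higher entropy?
Q

P is highly concentrated on one outcome (89%), making it nearly deterministic. Q spreads its mass more evenly (max 51%). The more spread-out distribution has higher entropy: H(P) ≈ 0.720 bits, H(Q) ≈ 1.980 bits.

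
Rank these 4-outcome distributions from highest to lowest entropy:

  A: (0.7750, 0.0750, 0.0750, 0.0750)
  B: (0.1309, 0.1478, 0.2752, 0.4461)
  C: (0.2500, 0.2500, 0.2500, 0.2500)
C > B > A

Key insight: Entropy is maximized by uniform distributions and minimized by concentrated distributions.

- Uniform distributions have maximum entropy log₂(4) = 2.0000 bits
- The more "peaked" or concentrated a distribution, the lower its entropy

Entropies:
  H(A) = 1.1258 bits
  H(B) = 1.8235 bits
  H(C) = 2.0000 bits

Ranking: C > B > A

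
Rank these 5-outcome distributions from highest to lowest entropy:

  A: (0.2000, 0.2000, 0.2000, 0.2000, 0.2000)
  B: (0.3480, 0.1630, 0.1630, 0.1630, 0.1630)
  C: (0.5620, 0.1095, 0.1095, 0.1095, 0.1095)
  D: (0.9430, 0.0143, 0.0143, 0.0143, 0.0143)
A > B > C > D

Key insight: Entropy is maximized by uniform distributions and minimized by concentrated distributions.

Entropies:
  H(A) = 2.3219 bits
  H(B) = 2.2363 bits
  H(C) = 1.8649 bits
  H(D) = 0.4294 bits

Ranking: A > B > C > D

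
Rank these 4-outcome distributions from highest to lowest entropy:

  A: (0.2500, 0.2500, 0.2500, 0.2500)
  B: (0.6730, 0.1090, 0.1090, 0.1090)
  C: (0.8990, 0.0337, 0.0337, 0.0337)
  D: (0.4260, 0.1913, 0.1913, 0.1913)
A > D > B > C

Key insight: Entropy is maximized by uniform distributions and minimized by concentrated distributions.

Entropies:
  H(A) = 2.0000 bits
  H(B) = 1.4301 bits
  H(C) = 0.6322 bits
  H(D) = 1.8939 bits

Ranking: A > D > B > C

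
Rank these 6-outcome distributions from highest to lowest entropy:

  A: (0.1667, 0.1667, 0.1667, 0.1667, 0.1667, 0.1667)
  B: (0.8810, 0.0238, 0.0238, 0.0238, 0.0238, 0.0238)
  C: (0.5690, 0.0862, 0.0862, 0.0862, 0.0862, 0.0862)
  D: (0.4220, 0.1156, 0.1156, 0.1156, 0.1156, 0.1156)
A > D > C > B

Key insight: Entropy is maximized by uniform distributions and minimized by concentrated distributions.

Entropies:
  H(A) = 2.5850 bits
  H(B) = 0.8028 bits
  H(C) = 1.9870 bits
  H(D) = 2.3244 bits

Ranking: A > D > C > B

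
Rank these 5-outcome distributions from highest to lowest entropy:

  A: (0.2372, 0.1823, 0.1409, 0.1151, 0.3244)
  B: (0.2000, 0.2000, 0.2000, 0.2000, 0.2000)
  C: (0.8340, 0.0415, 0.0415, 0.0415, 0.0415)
B > A > C

Key insight: Entropy is maximized by uniform distributions and minimized by concentrated distributions.

- Uniform distributions have maximum entropy log₂(5) = 2.3219 bits
- The more "peaked" or concentrated a distribution, the lower its entropy

Entropies:
  H(A) = 2.2244 bits
  H(B) = 2.3219 bits
  H(C) = 0.9805 bits

Ranking: B > A > C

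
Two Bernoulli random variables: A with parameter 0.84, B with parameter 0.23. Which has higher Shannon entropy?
B

For binary distributions, entropy is maximized at p=0.5 and decreases as p moves toward 0 or 1.

H(A) = H(0.84) = 0.6343 bits
H(B) = H(0.23) = 0.7780 bits

Distribution B (p=0.23) is closer to uniform (p=0.5), so it has higher entropy.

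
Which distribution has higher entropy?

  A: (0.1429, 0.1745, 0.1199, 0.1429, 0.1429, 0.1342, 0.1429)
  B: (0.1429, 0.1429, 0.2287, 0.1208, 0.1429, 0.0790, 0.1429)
A

Both distributions are close to uniform, making this a harder comparison.

H(A) = 2.7994 bits
H(B) = 2.7487 bits

The distribution closer to uniform has higher entropy.
Answer: A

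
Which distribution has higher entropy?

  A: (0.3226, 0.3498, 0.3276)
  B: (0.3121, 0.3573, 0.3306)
A

Both distributions are close to uniform, making this a harder comparison.

H(A) = 1.5841 bits
H(B) = 1.5827 bits

The distribution closer to uniform has higher entropy.
Answer: A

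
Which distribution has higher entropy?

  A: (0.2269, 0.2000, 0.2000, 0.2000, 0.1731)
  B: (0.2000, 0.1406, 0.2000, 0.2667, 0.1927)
A

Both distributions are close to uniform, making this a harder comparison.

H(A) = 2.3167 bits
H(B) = 2.2930 bits

The distribution closer to uniform has higher entropy.
Answer: A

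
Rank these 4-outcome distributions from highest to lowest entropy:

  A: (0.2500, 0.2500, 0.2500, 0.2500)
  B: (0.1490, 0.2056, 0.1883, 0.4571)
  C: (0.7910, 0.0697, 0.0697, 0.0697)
A > B > C

Key insight: Entropy is maximized by uniform distributions and minimized by concentrated distributions.

- Uniform distributions have maximum entropy log₂(4) = 2.0000 bits
- The more "peaked" or concentrated a distribution, the lower its entropy

Entropies:
  H(A) = 2.0000 bits
  H(B) = 1.8483 bits
  H(C) = 1.0708 bits

Ranking: A > B > C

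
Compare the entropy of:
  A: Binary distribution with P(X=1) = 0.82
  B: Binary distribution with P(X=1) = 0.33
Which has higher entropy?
B

For binary distributions, entropy is maximized at p=0.5 and decreases as p moves toward 0 or 1.

H(A) = H(0.82) = 0.6801 bits
H(B) = H(0.33) = 0.9149 bits

Distribution B (p=0.33) is closer to uniform (p=0.5), so it has higher entropy.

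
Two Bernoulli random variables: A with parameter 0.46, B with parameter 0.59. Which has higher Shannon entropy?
A

For binary distributions, entropy is maximized at p=0.5 and decreases as p moves toward 0 or 1.

H(A) = H(0.46) = 0.9954 bits
H(B) = H(0.59) = 0.9765 bits

Distribution A (p=0.46) is closer to uniform (p=0.5), so it has higher entropy.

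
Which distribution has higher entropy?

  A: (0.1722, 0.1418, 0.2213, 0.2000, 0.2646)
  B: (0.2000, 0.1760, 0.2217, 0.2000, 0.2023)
B

Both distributions are close to uniform, making this a harder comparison.

H(A) = 2.2902 bits
H(B) = 2.3181 bits

The distribution closer to uniform has higher entropy.
Answer: B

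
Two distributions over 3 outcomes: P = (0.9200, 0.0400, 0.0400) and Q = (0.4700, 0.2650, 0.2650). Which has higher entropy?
Q

P is highly concentrated on one outcome (92%), making it nearly deterministic. Q spreads its mass more evenly (max 47%). The more spread-out distribution has higher entropy: H(P) ≈ 0.482 bits, H(Q) ≈ 1.527 bits.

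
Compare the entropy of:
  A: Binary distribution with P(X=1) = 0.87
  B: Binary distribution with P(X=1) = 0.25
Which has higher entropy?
B

For binary distributions, entropy is maximized at p=0.5 and decreases as p moves toward 0 or 1.

H(A) = H(0.87) = 0.5574 bits
H(B) = H(0.25) = 0.8113 bits

Distribution B (p=0.25) is closer to uniform (p=0.5), so it has higher entropy.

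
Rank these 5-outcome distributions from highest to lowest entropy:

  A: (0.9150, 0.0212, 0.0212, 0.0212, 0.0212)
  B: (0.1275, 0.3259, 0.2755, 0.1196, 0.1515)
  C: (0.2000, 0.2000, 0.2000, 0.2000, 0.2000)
C > B > A

Key insight: Entropy is maximized by uniform distributions and minimized by concentrated distributions.

- Uniform distributions have maximum entropy log₂(5) = 2.3219 bits
- The more "peaked" or concentrated a distribution, the lower its entropy

Entropies:
  H(A) = 0.5896 bits
  H(B) = 2.1973 bits
  H(C) = 2.3219 bits

Ranking: C > B > A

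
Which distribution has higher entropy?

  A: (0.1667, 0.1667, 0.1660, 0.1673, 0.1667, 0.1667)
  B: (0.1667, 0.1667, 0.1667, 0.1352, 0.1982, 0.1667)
A

Both distributions are close to uniform, making this a harder comparison.

H(A) = 2.5850 bits
H(B) = 2.5763 bits

The distribution closer to uniform has higher entropy.
Answer: A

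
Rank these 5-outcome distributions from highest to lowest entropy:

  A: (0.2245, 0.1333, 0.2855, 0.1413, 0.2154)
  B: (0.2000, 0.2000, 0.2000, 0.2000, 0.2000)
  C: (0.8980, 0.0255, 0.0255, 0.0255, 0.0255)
B > A > C

Key insight: Entropy is maximized by uniform distributions and minimized by concentrated distributions.

- Uniform distributions have maximum entropy log₂(5) = 2.3219 bits
- The more "peaked" or concentrated a distribution, the lower its entropy

Entropies:
  H(A) = 2.2637 bits
  H(B) = 2.3219 bits
  H(C) = 0.6793 bits

Ranking: B > A > C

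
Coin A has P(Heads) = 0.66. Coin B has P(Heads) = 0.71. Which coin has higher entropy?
A

For binary distributions, entropy is maximized at p=0.5 and decreases as p moves toward 0 or 1.

H(A) = H(0.66) = 0.9248 bits
H(B) = H(0.71) = 0.8687 bits

Distribution A (p=0.66) is closer to uniform (p=0.5), so it has higher entropy.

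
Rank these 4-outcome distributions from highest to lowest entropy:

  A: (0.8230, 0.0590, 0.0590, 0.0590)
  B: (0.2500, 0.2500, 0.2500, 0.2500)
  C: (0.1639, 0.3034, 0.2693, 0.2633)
B > C > A

Key insight: Entropy is maximized by uniform distributions and minimized by concentrated distributions.

- Uniform distributions have maximum entropy log₂(4) = 2.0000 bits
- The more "peaked" or concentrated a distribution, the lower its entropy

Entropies:
  H(A) = 0.9540 bits
  H(B) = 2.0000 bits
  H(C) = 1.9664 bits

Ranking: B > C > A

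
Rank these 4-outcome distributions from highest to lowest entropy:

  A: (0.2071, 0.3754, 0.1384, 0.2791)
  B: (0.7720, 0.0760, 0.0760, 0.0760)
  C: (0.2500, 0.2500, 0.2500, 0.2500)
C > A > B

Key insight: Entropy is maximized by uniform distributions and minimized by concentrated distributions.

- Uniform distributions have maximum entropy log₂(4) = 2.0000 bits
- The more "peaked" or concentrated a distribution, the lower its entropy

Entropies:
  H(A) = 1.9098 bits
  H(B) = 1.1359 bits
  H(C) = 2.0000 bits

Ranking: C > A > B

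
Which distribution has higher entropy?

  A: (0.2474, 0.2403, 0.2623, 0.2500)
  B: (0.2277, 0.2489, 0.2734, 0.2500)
A

Both distributions are close to uniform, making this a harder comparison.

H(A) = 1.9993 bits
H(B) = 1.9970 bits

The distribution closer to uniform has higher entropy.
Answer: A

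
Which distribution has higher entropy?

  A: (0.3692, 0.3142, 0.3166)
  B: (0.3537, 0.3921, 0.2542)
A

Both distributions are close to uniform, making this a harder comparison.

H(A) = 1.5809 bits
H(B) = 1.5623 bits

The distribution closer to uniform has higher entropy.
Answer: A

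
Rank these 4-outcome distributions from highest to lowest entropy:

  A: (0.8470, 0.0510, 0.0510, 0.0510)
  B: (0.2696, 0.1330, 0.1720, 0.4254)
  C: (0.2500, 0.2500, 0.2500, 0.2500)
C > B > A

Key insight: Entropy is maximized by uniform distributions and minimized by concentrated distributions.

- Uniform distributions have maximum entropy log₂(4) = 2.0000 bits
- The more "peaked" or concentrated a distribution, the lower its entropy

Entropies:
  H(A) = 0.8598 bits
  H(B) = 1.8583 bits
  H(C) = 2.0000 bits

Ranking: C > B > A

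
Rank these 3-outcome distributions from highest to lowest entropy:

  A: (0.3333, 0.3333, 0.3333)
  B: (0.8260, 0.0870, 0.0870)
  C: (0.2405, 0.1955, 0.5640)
A > C > B

Key insight: Entropy is maximized by uniform distributions and minimized by concentrated distributions.

- Uniform distributions have maximum entropy log₂(3) = 1.5850 bits
- The more "peaked" or concentrated a distribution, the lower its entropy

Entropies:
  H(A) = 1.5850 bits
  H(B) = 0.8408 bits
  H(C) = 1.4208 bits

Ranking: A > C > B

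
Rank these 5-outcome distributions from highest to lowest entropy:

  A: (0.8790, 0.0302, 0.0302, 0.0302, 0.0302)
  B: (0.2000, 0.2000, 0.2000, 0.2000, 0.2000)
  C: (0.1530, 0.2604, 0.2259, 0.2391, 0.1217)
B > C > A

Key insight: Entropy is maximized by uniform distributions and minimized by concentrated distributions.

- Uniform distributions have maximum entropy log₂(5) = 2.3219 bits
- The more "peaked" or concentrated a distribution, the lower its entropy

Entropies:
  H(A) = 0.7742 bits
  H(B) = 2.3219 bits
  H(C) = 2.2680 bits

Ranking: B > C > A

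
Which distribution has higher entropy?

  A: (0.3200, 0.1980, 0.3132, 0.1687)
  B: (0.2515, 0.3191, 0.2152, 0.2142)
B

Both distributions are close to uniform, making this a harder comparison.

H(A) = 1.9464 bits
H(B) = 1.9798 bits

The distribution closer to uniform has higher entropy.
Answer: B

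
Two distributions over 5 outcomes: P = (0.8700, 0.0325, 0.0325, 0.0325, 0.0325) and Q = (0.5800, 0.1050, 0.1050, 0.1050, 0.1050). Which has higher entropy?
Q

P is highly concentrated on one outcome (87%), making it nearly deterministic. Q spreads its mass more evenly (max 58%). The more spread-out distribution has higher entropy: H(P) ≈ 0.817 bits, H(Q) ≈ 1.821 bits.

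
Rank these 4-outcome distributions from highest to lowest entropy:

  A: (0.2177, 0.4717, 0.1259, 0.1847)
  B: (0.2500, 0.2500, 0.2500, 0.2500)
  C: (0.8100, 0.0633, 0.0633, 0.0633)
B > A > C

Key insight: Entropy is maximized by uniform distributions and minimized by concentrated distributions.

- Uniform distributions have maximum entropy log₂(4) = 2.0000 bits
- The more "peaked" or concentrated a distribution, the lower its entropy

Entropies:
  H(A) = 1.8166 bits
  H(B) = 2.0000 bits
  H(C) = 1.0026 bits

Ranking: B > A > C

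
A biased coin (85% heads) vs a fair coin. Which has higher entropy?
Fair coin

The fair coin is uniform (p=0.5), maximizing binary entropy at 1 bit. The biased coin has H(0.85) ≈ 0.610 bits — its outcome is more predictable, so its entropy is lower.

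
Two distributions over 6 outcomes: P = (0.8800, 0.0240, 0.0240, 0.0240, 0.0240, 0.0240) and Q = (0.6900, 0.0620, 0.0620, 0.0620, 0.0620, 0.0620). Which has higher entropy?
Q

P is highly concentrated on one outcome (88%), making it nearly deterministic. Q spreads its mass more evenly (max 69%). The more spread-out distribution has higher entropy: H(P) ≈ 0.808 bits, H(Q) ≈ 1.613 bits.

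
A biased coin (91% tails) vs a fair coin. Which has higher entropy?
Fair coin

The fair coin is uniform (p=0.5), maximizing binary entropy at 1 bit. The biased coin has H(0.91) ≈ 0.436 bits — its outcome is more predictable, so its entropy is lower.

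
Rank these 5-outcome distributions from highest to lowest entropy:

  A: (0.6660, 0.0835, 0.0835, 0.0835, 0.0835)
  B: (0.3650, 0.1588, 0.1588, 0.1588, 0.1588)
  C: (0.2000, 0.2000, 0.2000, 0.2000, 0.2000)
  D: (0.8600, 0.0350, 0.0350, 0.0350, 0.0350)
C > B > A > D

Key insight: Entropy is maximized by uniform distributions and minimized by concentrated distributions.

Entropies:
  H(A) = 1.5870 bits
  H(B) = 2.2168 bits
  H(C) = 2.3219 bits
  H(D) = 0.8642 bits

Ranking: C > B > A > D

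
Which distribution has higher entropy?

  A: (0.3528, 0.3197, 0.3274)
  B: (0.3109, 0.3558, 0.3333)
A

Both distributions are close to uniform, making this a harder comparison.

H(A) = 1.5837 bits
H(B) = 1.5828 bits

The distribution closer to uniform has higher entropy.
Answer: A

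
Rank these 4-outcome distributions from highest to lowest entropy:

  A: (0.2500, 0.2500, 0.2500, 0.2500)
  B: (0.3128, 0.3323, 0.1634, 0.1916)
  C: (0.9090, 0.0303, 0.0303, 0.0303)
A > B > C

Key insight: Entropy is maximized by uniform distributions and minimized by concentrated distributions.

- Uniform distributions have maximum entropy log₂(4) = 2.0000 bits
- The more "peaked" or concentrated a distribution, the lower its entropy

Entropies:
  H(A) = 2.0000 bits
  H(B) = 1.9364 bits
  H(C) = 0.5840 bits

Ranking: A > B > C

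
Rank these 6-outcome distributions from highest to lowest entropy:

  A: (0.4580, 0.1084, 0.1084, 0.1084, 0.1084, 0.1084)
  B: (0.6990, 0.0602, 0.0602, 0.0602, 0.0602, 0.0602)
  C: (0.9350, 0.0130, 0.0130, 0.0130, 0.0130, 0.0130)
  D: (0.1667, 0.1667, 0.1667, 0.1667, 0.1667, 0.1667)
D > A > B > C

Key insight: Entropy is maximized by uniform distributions and minimized by concentrated distributions.

Entropies:
  H(A) = 2.2534 bits
  H(B) = 1.5814 bits
  H(C) = 0.4979 bits
  H(D) = 2.5850 bits

Ranking: D > A > B > C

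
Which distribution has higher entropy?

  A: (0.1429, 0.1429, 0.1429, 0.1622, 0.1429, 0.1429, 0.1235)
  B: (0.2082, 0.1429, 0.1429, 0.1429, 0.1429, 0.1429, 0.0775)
A

Both distributions are close to uniform, making this a harder comparison.

H(A) = 2.8035 bits
H(B) = 2.7626 bits

The distribution closer to uniform has higher entropy.
Answer: A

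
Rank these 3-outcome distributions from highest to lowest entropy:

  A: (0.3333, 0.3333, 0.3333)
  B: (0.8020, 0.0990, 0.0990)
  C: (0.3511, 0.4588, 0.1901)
A > C > B

Key insight: Entropy is maximized by uniform distributions and minimized by concentrated distributions.

- Uniform distributions have maximum entropy log₂(3) = 1.5850 bits
- The more "peaked" or concentrated a distribution, the lower its entropy

Entropies:
  H(A) = 1.5850 bits
  H(B) = 0.9159 bits
  H(C) = 1.5012 bits

Ranking: A > C > B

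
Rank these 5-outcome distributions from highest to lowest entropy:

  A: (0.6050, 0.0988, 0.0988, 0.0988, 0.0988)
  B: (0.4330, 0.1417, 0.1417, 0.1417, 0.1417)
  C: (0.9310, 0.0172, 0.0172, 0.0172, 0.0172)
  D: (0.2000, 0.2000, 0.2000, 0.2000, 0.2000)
D > B > A > C

Key insight: Entropy is maximized by uniform distributions and minimized by concentrated distributions.

Entropies:
  H(A) = 1.7580 bits
  H(B) = 2.1210 bits
  H(C) = 0.5002 bits
  H(D) = 2.3219 bits

Ranking: D > B > A > C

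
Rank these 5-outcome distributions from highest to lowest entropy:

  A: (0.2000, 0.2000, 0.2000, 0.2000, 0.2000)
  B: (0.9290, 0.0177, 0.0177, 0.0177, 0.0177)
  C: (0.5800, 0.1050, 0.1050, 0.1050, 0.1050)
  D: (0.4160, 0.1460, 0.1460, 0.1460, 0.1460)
A > D > C > B

Key insight: Entropy is maximized by uniform distributions and minimized by concentrated distributions.

Entropies:
  H(A) = 2.3219 bits
  H(B) = 0.5116 bits
  H(C) = 1.8215 bits
  H(D) = 2.1475 bits

Ranking: A > D > C > B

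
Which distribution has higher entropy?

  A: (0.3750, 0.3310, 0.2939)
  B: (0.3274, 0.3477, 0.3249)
B

Both distributions are close to uniform, making this a harder comparison.

H(A) = 1.5778 bits
H(B) = 1.5843 bits

The distribution closer to uniform has higher entropy.
Answer: B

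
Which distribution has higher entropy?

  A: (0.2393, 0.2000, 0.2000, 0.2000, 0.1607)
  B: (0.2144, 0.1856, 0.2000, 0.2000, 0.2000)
B

Both distributions are close to uniform, making this a harder comparison.

H(A) = 2.3107 bits
H(B) = 2.3204 bits

The distribution closer to uniform has higher entropy.
Answer: B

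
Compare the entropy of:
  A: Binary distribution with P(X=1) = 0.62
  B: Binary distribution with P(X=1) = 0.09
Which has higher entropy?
A

For binary distributions, entropy is maximized at p=0.5 and decreases as p moves toward 0 or 1.

H(A) = H(0.62) = 0.9580 bits
H(B) = H(0.09) = 0.4365 bits

Distribution A (p=0.62) is closer to uniform (p=0.5), so it has higher entropy.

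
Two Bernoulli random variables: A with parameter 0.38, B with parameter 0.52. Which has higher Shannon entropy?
B

For binary distributions, entropy is maximized at p=0.5 and decreases as p moves toward 0 or 1.

H(A) = H(0.38) = 0.9580 bits
H(B) = H(0.52) = 0.9988 bits

Distribution B (p=0.52) is closer to uniform (p=0.5), so it has higher entropy.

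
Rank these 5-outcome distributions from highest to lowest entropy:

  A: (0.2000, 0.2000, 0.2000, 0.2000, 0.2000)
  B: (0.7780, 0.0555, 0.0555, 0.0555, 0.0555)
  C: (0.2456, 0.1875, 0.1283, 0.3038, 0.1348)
A > C > B

Key insight: Entropy is maximized by uniform distributions and minimized by concentrated distributions.

- Uniform distributions have maximum entropy log₂(5) = 2.3219 bits
- The more "peaked" or concentrated a distribution, the lower its entropy

Entropies:
  H(A) = 2.3219 bits
  H(B) = 1.2078 bits
  H(C) = 2.2422 bits

Ranking: A > C > B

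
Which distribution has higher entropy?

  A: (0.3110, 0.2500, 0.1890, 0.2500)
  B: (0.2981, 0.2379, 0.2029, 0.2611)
B

Both distributions are close to uniform, making this a harder comparison.

H(A) = 1.9783 bits
H(B) = 1.9861 bits

The distribution closer to uniform has higher entropy.
Answer: B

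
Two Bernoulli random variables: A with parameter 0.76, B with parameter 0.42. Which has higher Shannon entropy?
B

For binary distributions, entropy is maximized at p=0.5 and decreases as p moves toward 0 or 1.

H(A) = H(0.76) = 0.7950 bits
H(B) = H(0.42) = 0.9815 bits

Distribution B (p=0.42) is closer to uniform (p=0.5), so it has higher entropy.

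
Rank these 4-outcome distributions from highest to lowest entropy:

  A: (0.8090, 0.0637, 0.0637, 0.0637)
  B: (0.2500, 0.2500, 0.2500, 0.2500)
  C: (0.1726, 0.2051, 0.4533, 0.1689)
B > C > A

Key insight: Entropy is maximized by uniform distributions and minimized by concentrated distributions.

- Uniform distributions have maximum entropy log₂(4) = 2.0000 bits
- The more "peaked" or concentrated a distribution, the lower its entropy

Entropies:
  H(A) = 1.0063 bits
  H(B) = 2.0000 bits
  H(C) = 1.8571 bits

Ranking: B > C > A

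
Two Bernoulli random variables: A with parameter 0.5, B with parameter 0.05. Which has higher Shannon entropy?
A

For binary distributions, entropy is maximized at p=0.5 and decreases as p moves toward 0 or 1.

H(A) = H(0.5) = 1.0000 bits
H(B) = H(0.05) = 0.2864 bits

Distribution A (p=0.5) is closer to uniform (p=0.5), so it has higher entropy.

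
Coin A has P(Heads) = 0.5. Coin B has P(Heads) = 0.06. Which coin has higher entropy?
A

For binary distributions, entropy is maximized at p=0.5 and decreases as p moves toward 0 or 1.

H(A) = H(0.5) = 1.0000 bits
H(B) = H(0.06) = 0.3274 bits

Distribution A (p=0.5) is closer to uniform (p=0.5), so it has higher entropy.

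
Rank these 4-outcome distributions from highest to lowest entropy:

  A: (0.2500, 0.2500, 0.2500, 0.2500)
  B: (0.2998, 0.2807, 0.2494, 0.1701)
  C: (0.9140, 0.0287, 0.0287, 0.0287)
A > B > C

Key insight: Entropy is maximized by uniform distributions and minimized by concentrated distributions.

- Uniform distributions have maximum entropy log₂(4) = 2.0000 bits
- The more "peaked" or concentrated a distribution, the lower its entropy

Entropies:
  H(A) = 2.0000 bits
  H(B) = 1.9699 bits
  H(C) = 0.5593 bits

Ranking: A > B > C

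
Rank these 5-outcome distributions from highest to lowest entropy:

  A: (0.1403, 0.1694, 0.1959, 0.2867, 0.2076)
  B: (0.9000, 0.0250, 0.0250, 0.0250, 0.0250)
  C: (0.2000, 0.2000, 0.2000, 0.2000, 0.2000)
C > A > B

Key insight: Entropy is maximized by uniform distributions and minimized by concentrated distributions.

- Uniform distributions have maximum entropy log₂(5) = 2.3219 bits
- The more "peaked" or concentrated a distribution, the lower its entropy

Entropies:
  H(A) = 2.2798 bits
  H(B) = 0.6690 bits
  H(C) = 2.3219 bits

Ranking: C > A > B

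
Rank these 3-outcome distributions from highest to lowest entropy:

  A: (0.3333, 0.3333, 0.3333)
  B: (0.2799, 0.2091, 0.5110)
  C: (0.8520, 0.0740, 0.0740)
A > B > C

Key insight: Entropy is maximized by uniform distributions and minimized by concentrated distributions.

- Uniform distributions have maximum entropy log₂(3) = 1.5850 bits
- The more "peaked" or concentrated a distribution, the lower its entropy

Entropies:
  H(A) = 1.5850 bits
  H(B) = 1.4812 bits
  H(C) = 0.7528 bits

Ranking: A > B > C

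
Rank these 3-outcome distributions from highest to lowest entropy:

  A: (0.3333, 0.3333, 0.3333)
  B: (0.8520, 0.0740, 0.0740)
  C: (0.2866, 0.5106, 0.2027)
A > C > B

Key insight: Entropy is maximized by uniform distributions and minimized by concentrated distributions.

- Uniform distributions have maximum entropy log₂(3) = 1.5850 bits
- The more "peaked" or concentrated a distribution, the lower its entropy

Entropies:
  H(A) = 1.5850 bits
  H(B) = 0.7528 bits
  H(C) = 1.4786 bits

Ranking: A > C > B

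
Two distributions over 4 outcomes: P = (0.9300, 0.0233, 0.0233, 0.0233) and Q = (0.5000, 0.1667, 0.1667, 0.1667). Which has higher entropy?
Q

P is highly concentrated on one outcome (93%), making it nearly deterministic. Q spreads its mass more evenly (max 50%). The more spread-out distribution has higher entropy: H(P) ≈ 0.477 bits, H(Q) ≈ 1.792 bits.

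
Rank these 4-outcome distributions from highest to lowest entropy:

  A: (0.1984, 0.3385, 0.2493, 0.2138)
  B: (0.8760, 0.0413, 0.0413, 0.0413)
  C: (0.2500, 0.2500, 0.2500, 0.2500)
C > A > B

Key insight: Entropy is maximized by uniform distributions and minimized by concentrated distributions.

- Uniform distributions have maximum entropy log₂(4) = 2.0000 bits
- The more "peaked" or concentrated a distribution, the lower its entropy

Entropies:
  H(A) = 1.9674 bits
  H(B) = 0.7373 bits
  H(C) = 2.0000 bits

Ranking: C > A > B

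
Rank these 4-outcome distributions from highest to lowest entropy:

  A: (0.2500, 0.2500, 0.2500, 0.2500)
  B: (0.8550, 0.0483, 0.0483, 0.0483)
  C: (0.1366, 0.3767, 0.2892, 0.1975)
A > C > B

Key insight: Entropy is maximized by uniform distributions and minimized by concentrated distributions.

- Uniform distributions have maximum entropy log₂(4) = 2.0000 bits
- The more "peaked" or concentrated a distribution, the lower its entropy

Entropies:
  H(A) = 2.0000 bits
  H(B) = 0.8270 bits
  H(C) = 1.9027 bits

Ranking: A > C > B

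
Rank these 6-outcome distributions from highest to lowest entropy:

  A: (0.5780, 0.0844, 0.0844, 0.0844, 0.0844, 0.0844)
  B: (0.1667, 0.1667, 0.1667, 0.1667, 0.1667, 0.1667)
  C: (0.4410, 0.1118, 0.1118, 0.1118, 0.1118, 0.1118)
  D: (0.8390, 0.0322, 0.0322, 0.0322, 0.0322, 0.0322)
B > C > A > D

Key insight: Entropy is maximized by uniform distributions and minimized by concentrated distributions.

Entropies:
  H(A) = 1.9622 bits
  H(B) = 2.5850 bits
  H(C) = 2.2879 bits
  H(D) = 1.0105 bits

Ranking: B > C > A > D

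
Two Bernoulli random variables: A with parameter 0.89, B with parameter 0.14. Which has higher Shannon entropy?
B

For binary distributions, entropy is maximized at p=0.5 and decreases as p moves toward 0 or 1.

H(A) = H(0.89) = 0.4999 bits
H(B) = H(0.14) = 0.5842 bits

Distribution B (p=0.14) is closer to uniform (p=0.5), so it has higher entropy.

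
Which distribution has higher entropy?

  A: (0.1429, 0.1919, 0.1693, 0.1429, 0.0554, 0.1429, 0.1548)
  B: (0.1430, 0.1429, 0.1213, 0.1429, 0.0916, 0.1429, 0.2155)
B

Both distributions are close to uniform, making this a harder comparison.

H(A) = 2.7419 bits
H(B) = 2.7667 bits

The distribution closer to uniform has higher entropy.
Answer: B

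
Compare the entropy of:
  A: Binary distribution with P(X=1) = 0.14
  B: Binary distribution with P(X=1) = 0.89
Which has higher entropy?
A

For binary distributions, entropy is maximized at p=0.5 and decreases as p moves toward 0 or 1.

H(A) = H(0.14) = 0.5842 bits
H(B) = H(0.89) = 0.4999 bits

Distribution A (p=0.14) is closer to uniform (p=0.5), so it has higher entropy.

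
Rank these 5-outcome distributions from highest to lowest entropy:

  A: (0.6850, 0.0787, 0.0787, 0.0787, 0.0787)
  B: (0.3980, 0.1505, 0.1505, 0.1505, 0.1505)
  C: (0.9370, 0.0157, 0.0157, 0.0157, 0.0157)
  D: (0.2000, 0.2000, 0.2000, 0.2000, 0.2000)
D > B > A > C

Key insight: Entropy is maximized by uniform distributions and minimized by concentrated distributions.

Entropies:
  H(A) = 1.5289 bits
  H(B) = 2.1738 bits
  H(C) = 0.4652 bits
  H(D) = 2.3219 bits

Ranking: D > B > A > C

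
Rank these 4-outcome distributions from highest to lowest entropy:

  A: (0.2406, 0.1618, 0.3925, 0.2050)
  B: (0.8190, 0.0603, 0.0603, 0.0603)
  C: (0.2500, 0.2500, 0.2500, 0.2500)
C > A > B

Key insight: Entropy is maximized by uniform distributions and minimized by concentrated distributions.

- Uniform distributions have maximum entropy log₂(4) = 2.0000 bits
- The more "peaked" or concentrated a distribution, the lower its entropy

Entropies:
  H(A) = 1.9180 bits
  H(B) = 0.9691 bits
  H(C) = 2.0000 bits

Ranking: C > A > B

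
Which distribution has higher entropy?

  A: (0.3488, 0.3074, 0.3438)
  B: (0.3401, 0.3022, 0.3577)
A

Both distributions are close to uniform, making this a harder comparison.

H(A) = 1.5827 bits
H(B) = 1.5814 bits

The distribution closer to uniform has higher entropy.
Answer: A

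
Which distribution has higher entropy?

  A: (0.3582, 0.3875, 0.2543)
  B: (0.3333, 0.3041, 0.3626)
B

Both distributions are close to uniform, making this a harder comparison.

H(A) = 1.5629 bits
H(B) = 1.5813 bits

The distribution closer to uniform has higher entropy.
Answer: B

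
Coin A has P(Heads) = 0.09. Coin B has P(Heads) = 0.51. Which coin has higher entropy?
B

For binary distributions, entropy is maximized at p=0.5 and decreases as p moves toward 0 or 1.

H(A) = H(0.09) = 0.4365 bits
H(B) = H(0.51) = 0.9997 bits

Distribution B (p=0.51) is closer to uniform (p=0.5), so it has higher entropy.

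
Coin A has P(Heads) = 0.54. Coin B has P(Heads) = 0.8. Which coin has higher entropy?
A

For binary distributions, entropy is maximized at p=0.5 and decreases as p moves toward 0 or 1.

H(A) = H(0.54) = 0.9954 bits
H(B) = H(0.8) = 0.7219 bits

Distribution A (p=0.54) is closer to uniform (p=0.5), so it has higher entropy.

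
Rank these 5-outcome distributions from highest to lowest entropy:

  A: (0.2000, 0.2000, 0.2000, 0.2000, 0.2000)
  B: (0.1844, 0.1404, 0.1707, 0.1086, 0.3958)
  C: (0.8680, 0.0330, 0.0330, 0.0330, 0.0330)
A > B > C

Key insight: Entropy is maximized by uniform distributions and minimized by concentrated distributions.

- Uniform distributions have maximum entropy log₂(5) = 2.3219 bits
- The more "peaked" or concentrated a distribution, the lower its entropy

Entropies:
  H(A) = 2.3219 bits
  H(B) = 2.1600 bits
  H(C) = 0.8269 bits

Ranking: A > B > C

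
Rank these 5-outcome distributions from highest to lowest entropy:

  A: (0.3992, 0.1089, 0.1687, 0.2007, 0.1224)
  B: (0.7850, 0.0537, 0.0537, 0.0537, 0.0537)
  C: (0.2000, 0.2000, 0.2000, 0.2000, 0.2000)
C > A > B

Key insight: Entropy is maximized by uniform distributions and minimized by concentrated distributions.

- Uniform distributions have maximum entropy log₂(5) = 2.3219 bits
- The more "peaked" or concentrated a distribution, the lower its entropy

Entropies:
  H(A) = 2.1464 bits
  H(B) = 1.1809 bits
  H(C) = 2.3219 bits

Ranking: C > A > B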